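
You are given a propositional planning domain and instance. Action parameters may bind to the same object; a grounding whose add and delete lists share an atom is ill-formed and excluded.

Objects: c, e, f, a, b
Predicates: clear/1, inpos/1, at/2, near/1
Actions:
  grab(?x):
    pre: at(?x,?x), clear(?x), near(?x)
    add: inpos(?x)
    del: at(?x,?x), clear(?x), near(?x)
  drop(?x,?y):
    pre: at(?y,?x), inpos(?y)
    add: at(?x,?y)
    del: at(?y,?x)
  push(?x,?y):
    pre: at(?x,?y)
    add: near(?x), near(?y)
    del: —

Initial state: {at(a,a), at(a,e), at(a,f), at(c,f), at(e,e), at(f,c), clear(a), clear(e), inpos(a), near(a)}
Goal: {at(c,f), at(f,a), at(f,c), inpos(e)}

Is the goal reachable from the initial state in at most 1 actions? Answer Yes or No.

No

1. drop(f,a)  →  {at(a,a), at(a,e), at(c,f), at(e,e), at(f,a), at(f,c), clear(a), clear(e), inpos(a), near(a)}
2. push(e,e)  →  {at(a,a), at(a,e), at(c,f), at(e,e), at(f,a), at(f,c), clear(a), clear(e), inpos(a), near(a), near(e)}
3. grab(e)  →  {at(a,a), at(a,e), at(c,f), at(f,a), at(f,c), clear(a), inpos(a), inpos(e), near(a)}
optimal plan length = 3; 3 > 1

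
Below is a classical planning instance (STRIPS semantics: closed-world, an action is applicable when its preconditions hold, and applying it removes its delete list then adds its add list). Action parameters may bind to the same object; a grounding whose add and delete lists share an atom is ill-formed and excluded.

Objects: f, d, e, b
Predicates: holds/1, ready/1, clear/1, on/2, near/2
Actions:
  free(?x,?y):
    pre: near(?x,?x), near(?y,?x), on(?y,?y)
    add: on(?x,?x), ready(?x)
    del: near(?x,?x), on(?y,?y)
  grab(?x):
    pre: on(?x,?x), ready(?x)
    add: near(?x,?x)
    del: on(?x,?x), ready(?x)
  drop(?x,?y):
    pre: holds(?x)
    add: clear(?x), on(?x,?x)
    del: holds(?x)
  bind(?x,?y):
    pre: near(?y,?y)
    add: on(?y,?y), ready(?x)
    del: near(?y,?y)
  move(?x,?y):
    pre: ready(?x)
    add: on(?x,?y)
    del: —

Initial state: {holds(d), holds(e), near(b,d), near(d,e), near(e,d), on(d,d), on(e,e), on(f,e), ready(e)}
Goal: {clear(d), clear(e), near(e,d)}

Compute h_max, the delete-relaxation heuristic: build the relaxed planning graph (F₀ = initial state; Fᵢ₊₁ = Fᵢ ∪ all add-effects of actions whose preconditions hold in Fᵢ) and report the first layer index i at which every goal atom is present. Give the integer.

F0 = init (9 atoms)
F1 = F0 ∪ {clear(d), clear(e), near(e,e), on(e,b), on(e,d), on(e,f)}  (15 atoms)
goal ⊆ F1  ⇒  h_max = 1

1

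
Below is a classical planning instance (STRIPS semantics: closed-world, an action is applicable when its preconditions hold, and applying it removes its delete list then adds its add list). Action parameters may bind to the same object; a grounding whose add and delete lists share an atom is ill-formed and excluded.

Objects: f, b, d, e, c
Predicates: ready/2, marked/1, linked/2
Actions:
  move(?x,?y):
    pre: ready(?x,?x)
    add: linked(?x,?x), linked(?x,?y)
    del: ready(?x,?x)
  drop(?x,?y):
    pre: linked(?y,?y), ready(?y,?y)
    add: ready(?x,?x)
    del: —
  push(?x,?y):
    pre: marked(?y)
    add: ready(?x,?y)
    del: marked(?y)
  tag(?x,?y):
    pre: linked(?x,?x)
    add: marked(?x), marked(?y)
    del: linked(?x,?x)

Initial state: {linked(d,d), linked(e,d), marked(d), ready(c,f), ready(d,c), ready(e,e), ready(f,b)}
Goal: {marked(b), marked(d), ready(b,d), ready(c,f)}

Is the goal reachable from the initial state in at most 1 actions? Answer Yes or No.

1. push(b,d)  →  {linked(d,d), linked(e,d), ready(b,d), ready(c,f), ready(d,c), ready(e,e), ready(f,b)}
2. tag(d,b)  →  {linked(e,d), marked(b), marked(d), ready(b,d), ready(c,f), ready(d,c), ready(e,e), ready(f,b)}
optimal plan length = 2; 2 > 1

No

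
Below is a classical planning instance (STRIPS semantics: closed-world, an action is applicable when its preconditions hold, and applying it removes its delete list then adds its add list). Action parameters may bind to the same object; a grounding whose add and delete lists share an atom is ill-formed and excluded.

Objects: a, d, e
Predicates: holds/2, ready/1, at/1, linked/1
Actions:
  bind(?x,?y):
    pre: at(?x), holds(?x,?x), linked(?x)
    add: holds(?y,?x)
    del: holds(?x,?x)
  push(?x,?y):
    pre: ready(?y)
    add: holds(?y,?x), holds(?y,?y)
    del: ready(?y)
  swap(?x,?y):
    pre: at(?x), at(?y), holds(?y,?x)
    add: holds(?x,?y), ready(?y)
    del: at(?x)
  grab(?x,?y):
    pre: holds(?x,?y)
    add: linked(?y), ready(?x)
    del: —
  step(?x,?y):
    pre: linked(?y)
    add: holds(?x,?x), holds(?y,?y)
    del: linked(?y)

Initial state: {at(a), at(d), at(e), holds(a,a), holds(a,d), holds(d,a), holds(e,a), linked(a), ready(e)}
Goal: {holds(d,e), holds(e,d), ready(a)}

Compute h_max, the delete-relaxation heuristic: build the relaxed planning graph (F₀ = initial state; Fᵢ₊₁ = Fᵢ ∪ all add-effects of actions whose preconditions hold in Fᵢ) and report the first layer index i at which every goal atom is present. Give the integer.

F0 = init (9 atoms)
F1 = F0 ∪ {holds(a,e), holds(d,d), holds(e,d), holds(e,e), linked(d), ready(a), ready(d)}  (16 atoms)
F2 = F1 ∪ {holds(d,e), linked(e)}  (18 atoms)
goal ⊆ F2  ⇒  h_max = 2

2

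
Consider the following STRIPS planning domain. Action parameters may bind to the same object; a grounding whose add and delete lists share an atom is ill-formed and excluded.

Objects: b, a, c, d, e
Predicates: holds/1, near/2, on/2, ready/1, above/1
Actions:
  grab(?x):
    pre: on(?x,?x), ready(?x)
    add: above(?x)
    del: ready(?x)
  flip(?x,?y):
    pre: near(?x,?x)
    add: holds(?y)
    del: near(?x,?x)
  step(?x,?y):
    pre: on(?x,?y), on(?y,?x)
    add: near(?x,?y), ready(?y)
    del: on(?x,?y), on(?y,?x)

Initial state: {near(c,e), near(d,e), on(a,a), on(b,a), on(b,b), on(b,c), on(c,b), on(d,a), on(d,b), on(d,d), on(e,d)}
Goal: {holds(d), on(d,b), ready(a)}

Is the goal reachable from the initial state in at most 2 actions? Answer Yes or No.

Yes

1. step(a,a)  →  {near(a,a), near(c,e), near(d,e), on(b,a), on(b,b), on(b,c), on(c,b), on(d,a), on(d,b), on(d,d), on(e,d), ready(a)}
2. flip(a,d)  →  {holds(d), near(c,e), near(d,e), on(b,a), on(b,b), on(b,c), on(c,b), on(d,a), on(d,b), on(d,d), on(e,d), ready(a)}
optimal plan length = 2; 2 ≤ 2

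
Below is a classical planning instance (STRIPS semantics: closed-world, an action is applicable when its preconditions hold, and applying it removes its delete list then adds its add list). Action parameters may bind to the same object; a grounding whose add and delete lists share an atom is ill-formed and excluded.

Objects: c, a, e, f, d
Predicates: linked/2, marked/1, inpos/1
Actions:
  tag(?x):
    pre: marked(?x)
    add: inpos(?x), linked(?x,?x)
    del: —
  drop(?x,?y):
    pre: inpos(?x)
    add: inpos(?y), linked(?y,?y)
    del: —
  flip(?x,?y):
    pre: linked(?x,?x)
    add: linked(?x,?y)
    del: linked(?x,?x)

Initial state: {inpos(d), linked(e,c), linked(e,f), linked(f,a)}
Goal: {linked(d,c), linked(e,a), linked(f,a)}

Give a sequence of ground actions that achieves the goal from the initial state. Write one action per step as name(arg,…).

drop(d,e); drop(e,d); flip(e,a); flip(d,c)

1. drop(d,e)  →  {inpos(d), inpos(e), linked(e,c), linked(e,e), linked(e,f), linked(f,a)}
2. drop(e,d)  →  {inpos(d), inpos(e), linked(d,d), linked(e,c), linked(e,e), linked(e,f), linked(f,a)}
3. flip(e,a)  →  {inpos(d), inpos(e), linked(d,d), linked(e,a), linked(e,c), linked(e,f), linked(f,a)}
4. flip(d,c)  →  {inpos(d), inpos(e), linked(d,c), linked(e,a), linked(e,c), linked(e,f), linked(f,a)}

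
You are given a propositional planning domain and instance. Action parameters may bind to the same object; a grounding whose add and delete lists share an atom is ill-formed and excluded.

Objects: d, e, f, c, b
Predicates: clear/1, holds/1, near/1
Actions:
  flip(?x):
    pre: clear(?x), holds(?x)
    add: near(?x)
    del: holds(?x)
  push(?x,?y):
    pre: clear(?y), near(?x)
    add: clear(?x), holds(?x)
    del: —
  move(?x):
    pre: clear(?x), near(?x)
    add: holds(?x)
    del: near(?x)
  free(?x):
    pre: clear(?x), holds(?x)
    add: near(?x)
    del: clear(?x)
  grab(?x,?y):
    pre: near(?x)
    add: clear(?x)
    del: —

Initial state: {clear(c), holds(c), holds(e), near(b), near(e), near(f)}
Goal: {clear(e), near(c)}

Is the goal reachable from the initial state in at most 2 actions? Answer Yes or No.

Yes

1. flip(c)  →  {clear(c), holds(e), near(b), near(c), near(e), near(f)}
2. push(e,c)  →  {clear(c), clear(e), holds(e), near(b), near(c), near(e), near(f)}
optimal plan length = 2; 2 ≤ 2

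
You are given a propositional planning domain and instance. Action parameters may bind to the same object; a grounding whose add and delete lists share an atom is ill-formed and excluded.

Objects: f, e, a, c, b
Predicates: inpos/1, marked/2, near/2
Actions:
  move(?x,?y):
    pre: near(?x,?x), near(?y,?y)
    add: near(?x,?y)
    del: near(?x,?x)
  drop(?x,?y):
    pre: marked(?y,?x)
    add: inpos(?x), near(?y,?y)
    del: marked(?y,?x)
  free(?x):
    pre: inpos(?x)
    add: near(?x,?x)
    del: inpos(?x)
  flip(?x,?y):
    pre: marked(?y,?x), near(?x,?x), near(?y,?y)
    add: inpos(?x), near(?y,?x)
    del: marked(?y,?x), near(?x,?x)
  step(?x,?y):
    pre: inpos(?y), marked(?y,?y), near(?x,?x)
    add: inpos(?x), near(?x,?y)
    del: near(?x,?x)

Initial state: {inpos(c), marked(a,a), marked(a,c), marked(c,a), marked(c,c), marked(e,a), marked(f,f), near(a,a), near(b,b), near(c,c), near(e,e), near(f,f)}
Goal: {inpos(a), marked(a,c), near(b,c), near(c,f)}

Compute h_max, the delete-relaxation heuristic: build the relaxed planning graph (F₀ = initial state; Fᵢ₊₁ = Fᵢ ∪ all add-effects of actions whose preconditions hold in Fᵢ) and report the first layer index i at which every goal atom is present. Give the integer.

1

F0 = init (12 atoms)
F1 = F0 ∪ {inpos(a), inpos(b), inpos(e), inpos(f), near(a,b), near(a,c), near(a,e), near(a,f), near(b,a), near(b,c), near(b,e), near(b,f), near(c,a), near(c,b), near(c,e), near(c,f), near(e,a), near(e,b), near(e,c), near(e,f), near(f,a), near(f,b), near(f,c), near(f,e)}  (36 atoms)
goal ⊆ F1  ⇒  h_max = 1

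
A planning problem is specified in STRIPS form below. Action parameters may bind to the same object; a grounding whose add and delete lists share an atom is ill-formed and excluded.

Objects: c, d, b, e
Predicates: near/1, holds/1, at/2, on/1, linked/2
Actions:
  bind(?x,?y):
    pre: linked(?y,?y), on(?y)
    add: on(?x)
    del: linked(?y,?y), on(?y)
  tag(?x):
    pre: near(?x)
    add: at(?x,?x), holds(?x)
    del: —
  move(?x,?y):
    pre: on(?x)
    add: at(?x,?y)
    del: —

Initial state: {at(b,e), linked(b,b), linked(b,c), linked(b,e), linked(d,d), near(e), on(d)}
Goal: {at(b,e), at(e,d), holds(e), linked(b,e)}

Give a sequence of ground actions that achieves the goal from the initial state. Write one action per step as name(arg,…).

bind(e,d); tag(e); move(e,d)

1. bind(e,d)  →  {at(b,e), linked(b,b), linked(b,c), linked(b,e), near(e), on(e)}
2. tag(e)  →  {at(b,e), at(e,e), holds(e), linked(b,b), linked(b,c), linked(b,e), near(e), on(e)}
3. move(e,d)  →  {at(b,e), at(e,d), at(e,e), holds(e), linked(b,b), linked(b,c), linked(b,e), near(e), on(e)}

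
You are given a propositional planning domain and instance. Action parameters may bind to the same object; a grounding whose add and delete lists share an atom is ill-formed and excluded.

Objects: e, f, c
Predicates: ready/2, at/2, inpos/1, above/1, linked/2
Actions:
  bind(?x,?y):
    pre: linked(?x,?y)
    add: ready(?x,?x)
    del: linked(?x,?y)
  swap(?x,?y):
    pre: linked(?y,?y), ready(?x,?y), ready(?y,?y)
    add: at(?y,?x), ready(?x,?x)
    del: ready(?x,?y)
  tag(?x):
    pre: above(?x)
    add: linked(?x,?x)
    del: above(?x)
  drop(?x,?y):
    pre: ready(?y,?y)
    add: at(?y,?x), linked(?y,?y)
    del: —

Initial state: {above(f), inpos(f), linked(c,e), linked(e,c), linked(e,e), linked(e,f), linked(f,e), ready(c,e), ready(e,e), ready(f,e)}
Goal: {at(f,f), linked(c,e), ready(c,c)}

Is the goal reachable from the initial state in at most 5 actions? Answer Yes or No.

1. bind(f,e)  →  {above(f), inpos(f), linked(c,e), linked(e,c), linked(e,e), linked(e,f), ready(c,e), ready(e,e), ready(f,e), ready(f,f)}
2. swap(c,e)  →  {above(f), at(e,c), inpos(f), linked(c,e), linked(e,c), linked(e,e), linked(e,f), ready(c,c), ready(e,e), ready(f,e), ready(f,f)}
3. drop(f,f)  →  {above(f), at(e,c), at(f,f), inpos(f), linked(c,e), linked(e,c), linked(e,e), linked(e,f), linked(f,f), ready(c,c), ready(e,e), ready(f,e), ready(f,f)}
optimal plan length = 3; 3 ≤ 5

Yes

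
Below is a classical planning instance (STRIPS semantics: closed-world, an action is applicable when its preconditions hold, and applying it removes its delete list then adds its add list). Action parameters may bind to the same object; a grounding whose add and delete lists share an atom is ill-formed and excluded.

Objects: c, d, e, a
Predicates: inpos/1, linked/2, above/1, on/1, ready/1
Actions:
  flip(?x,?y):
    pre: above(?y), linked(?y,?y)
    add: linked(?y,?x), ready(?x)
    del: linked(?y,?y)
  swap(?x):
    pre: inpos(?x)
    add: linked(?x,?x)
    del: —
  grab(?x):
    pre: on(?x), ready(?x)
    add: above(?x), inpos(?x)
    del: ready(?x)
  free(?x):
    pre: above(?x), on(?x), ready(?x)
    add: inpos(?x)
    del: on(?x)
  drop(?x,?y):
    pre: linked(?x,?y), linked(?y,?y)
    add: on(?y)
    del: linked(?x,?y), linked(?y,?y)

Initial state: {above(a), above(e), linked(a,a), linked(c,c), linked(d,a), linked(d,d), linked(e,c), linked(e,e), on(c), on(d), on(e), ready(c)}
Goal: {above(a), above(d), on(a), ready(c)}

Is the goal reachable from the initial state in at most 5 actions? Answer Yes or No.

Yes

1. flip(d,e)  →  {above(a), above(e), linked(a,a), linked(c,c), linked(d,a), linked(d,d), linked(e,c), linked(e,d), on(c), on(d), on(e), ready(c), ready(d)}
2. grab(d)  →  {above(a), above(d), above(e), inpos(d), linked(a,a), linked(c,c), linked(d,a), linked(d,d), linked(e,c), linked(e,d), on(c), on(d), on(e), ready(c)}
3. drop(d,a)  →  {above(a), above(d), above(e), inpos(d), linked(c,c), linked(d,d), linked(e,c), linked(e,d), on(a), on(c), on(d), on(e), ready(c)}
optimal plan length = 3; 3 ≤ 5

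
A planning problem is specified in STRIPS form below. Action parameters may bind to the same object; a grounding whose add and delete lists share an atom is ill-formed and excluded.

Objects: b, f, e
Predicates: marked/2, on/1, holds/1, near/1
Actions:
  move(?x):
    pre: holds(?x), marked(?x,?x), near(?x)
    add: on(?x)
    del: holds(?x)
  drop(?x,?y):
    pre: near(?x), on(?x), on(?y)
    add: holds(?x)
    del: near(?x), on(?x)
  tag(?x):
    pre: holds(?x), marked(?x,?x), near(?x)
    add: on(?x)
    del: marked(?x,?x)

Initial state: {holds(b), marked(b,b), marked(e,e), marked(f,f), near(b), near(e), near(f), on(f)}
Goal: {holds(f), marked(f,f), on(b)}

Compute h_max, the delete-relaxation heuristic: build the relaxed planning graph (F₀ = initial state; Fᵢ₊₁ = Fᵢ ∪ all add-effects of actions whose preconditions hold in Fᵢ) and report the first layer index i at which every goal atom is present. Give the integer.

F0 = init (8 atoms)
F1 = F0 ∪ {holds(f), on(b)}  (10 atoms)
goal ⊆ F1  ⇒  h_max = 1

1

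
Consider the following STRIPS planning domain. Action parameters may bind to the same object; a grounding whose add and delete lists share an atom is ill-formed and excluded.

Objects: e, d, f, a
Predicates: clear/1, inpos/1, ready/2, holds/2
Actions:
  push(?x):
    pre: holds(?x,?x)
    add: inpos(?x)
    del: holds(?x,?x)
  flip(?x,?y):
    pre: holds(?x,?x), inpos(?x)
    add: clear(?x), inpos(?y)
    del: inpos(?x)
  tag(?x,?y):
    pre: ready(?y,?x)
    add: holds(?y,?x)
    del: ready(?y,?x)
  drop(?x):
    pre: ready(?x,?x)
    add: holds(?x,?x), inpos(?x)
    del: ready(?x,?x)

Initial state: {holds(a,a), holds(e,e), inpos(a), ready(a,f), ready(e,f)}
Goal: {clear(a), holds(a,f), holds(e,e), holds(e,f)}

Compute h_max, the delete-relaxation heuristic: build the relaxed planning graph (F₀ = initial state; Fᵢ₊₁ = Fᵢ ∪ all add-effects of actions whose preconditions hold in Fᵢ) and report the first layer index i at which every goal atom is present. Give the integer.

F0 = init (5 atoms)
F1 = F0 ∪ {clear(a), holds(a,f), holds(e,f), inpos(d), inpos(e), inpos(f)}  (11 atoms)
goal ⊆ F1  ⇒  h_max = 1

1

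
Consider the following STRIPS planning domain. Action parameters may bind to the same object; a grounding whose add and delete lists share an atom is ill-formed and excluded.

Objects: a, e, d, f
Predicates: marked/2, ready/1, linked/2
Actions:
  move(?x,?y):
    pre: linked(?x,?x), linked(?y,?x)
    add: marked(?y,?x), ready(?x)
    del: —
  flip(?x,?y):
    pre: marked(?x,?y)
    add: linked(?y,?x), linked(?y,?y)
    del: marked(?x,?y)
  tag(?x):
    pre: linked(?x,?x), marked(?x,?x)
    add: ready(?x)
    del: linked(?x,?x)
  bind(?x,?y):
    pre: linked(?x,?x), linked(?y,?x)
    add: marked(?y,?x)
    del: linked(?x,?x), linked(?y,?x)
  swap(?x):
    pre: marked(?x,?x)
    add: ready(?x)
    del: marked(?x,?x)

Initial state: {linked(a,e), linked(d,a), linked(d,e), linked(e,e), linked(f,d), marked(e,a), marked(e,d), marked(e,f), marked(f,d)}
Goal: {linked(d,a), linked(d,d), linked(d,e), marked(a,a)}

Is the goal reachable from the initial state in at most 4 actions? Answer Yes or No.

1. flip(e,a)  →  {linked(a,a), linked(a,e), linked(d,a), linked(d,e), linked(e,e), linked(f,d), marked(e,d), marked(e,f), marked(f,d)}
2. move(a,a)  →  {linked(a,a), linked(a,e), linked(d,a), linked(d,e), linked(e,e), linked(f,d), marked(a,a), marked(e,d), marked(e,f), marked(f,d), ready(a)}
3. flip(e,d)  →  {linked(a,a), linked(a,e), linked(d,a), linked(d,d), linked(d,e), linked(e,e), linked(f,d), marked(a,a), marked(e,f), marked(f,d), ready(a)}
optimal plan length = 3; 3 ≤ 4

Yes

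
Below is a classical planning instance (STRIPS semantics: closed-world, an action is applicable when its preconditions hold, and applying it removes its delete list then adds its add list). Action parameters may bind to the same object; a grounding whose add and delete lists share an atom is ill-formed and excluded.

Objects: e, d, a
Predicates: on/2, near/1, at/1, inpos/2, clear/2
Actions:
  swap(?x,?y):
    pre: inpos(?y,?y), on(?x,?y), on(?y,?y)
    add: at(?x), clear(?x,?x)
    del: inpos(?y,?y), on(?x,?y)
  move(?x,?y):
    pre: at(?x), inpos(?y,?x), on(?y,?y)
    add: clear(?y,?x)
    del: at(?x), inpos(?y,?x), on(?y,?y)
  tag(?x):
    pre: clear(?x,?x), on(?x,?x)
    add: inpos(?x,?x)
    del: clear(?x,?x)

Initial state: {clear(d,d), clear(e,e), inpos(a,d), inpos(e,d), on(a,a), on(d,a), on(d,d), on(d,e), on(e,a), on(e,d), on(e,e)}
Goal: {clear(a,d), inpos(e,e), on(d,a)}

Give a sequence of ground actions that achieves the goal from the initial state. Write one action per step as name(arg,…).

tag(e); tag(d); swap(d,d); move(d,a)

1. tag(e)  →  {clear(d,d), inpos(a,d), inpos(e,d), inpos(e,e), on(a,a), on(d,a), on(d,d), on(d,e), on(e,a), on(e,d), on(e,e)}
2. tag(d)  →  {inpos(a,d), inpos(d,d), inpos(e,d), inpos(e,e), on(a,a), on(d,a), on(d,d), on(d,e), on(e,a), on(e,d), on(e,e)}
3. swap(d,d)  →  {at(d), clear(d,d), inpos(a,d), inpos(e,d), inpos(e,e), on(a,a), on(d,a), on(d,e), on(e,a), on(e,d), on(e,e)}
4. move(d,a)  →  {clear(a,d), clear(d,d), inpos(e,d), inpos(e,e), on(d,a), on(d,e), on(e,a), on(e,d), on(e,e)}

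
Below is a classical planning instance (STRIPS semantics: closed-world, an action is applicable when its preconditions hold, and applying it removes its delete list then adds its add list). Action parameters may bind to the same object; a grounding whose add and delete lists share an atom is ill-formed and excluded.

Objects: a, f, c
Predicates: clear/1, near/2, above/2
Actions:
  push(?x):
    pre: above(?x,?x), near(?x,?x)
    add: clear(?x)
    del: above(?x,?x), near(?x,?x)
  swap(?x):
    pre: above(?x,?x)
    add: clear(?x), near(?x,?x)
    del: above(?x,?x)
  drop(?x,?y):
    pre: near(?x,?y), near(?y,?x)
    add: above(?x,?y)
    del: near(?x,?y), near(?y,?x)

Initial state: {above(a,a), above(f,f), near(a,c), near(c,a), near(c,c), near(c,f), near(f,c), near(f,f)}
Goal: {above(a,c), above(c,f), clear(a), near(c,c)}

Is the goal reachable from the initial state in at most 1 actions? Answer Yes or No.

1. swap(a)  →  {above(f,f), clear(a), near(a,a), near(a,c), near(c,a), near(c,c), near(c,f), near(f,c), near(f,f)}
2. drop(a,c)  →  {above(a,c), above(f,f), clear(a), near(a,a), near(c,c), near(c,f), near(f,c), near(f,f)}
3. drop(c,f)  →  {above(a,c), above(c,f), above(f,f), clear(a), near(a,a), near(c,c), near(f,f)}
optimal plan length = 3; 3 > 1

No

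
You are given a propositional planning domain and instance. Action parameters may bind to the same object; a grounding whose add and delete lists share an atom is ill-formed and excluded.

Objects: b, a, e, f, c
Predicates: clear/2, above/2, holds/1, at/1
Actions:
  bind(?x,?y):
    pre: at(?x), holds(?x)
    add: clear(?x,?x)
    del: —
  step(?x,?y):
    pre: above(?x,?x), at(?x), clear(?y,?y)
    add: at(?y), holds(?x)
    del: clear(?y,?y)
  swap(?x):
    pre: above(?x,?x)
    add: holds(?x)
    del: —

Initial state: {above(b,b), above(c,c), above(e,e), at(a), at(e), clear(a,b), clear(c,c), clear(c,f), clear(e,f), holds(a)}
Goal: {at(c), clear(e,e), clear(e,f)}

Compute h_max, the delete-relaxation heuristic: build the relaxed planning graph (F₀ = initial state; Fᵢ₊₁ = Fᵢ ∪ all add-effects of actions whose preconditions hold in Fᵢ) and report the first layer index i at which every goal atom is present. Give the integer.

2

F0 = init (10 atoms)
F1 = F0 ∪ {at(c), clear(a,a), holds(b), holds(c), holds(e)}  (15 atoms)
F2 = F1 ∪ {clear(e,e)}  (16 atoms)
goal ⊆ F2  ⇒  h_max = 2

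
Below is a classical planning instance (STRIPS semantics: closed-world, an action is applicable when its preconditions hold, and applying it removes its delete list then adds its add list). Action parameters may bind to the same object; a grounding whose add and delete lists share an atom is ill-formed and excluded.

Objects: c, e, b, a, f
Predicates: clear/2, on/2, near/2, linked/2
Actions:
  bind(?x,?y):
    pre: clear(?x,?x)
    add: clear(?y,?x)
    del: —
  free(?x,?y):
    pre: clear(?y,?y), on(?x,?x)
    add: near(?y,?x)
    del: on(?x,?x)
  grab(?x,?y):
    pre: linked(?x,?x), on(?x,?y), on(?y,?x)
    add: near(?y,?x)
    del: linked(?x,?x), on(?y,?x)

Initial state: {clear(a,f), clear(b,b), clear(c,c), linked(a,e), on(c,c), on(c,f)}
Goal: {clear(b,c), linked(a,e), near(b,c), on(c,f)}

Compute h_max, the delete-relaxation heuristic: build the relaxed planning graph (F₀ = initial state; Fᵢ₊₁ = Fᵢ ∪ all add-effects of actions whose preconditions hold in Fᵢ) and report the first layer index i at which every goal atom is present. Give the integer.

F0 = init (6 atoms)
F1 = F0 ∪ {clear(a,b), clear(a,c), clear(b,c), clear(c,b), clear(e,b), clear(e,c), clear(f,b), clear(f,c), near(b,c), near(c,c)}  (16 atoms)
goal ⊆ F1  ⇒  h_max = 1

1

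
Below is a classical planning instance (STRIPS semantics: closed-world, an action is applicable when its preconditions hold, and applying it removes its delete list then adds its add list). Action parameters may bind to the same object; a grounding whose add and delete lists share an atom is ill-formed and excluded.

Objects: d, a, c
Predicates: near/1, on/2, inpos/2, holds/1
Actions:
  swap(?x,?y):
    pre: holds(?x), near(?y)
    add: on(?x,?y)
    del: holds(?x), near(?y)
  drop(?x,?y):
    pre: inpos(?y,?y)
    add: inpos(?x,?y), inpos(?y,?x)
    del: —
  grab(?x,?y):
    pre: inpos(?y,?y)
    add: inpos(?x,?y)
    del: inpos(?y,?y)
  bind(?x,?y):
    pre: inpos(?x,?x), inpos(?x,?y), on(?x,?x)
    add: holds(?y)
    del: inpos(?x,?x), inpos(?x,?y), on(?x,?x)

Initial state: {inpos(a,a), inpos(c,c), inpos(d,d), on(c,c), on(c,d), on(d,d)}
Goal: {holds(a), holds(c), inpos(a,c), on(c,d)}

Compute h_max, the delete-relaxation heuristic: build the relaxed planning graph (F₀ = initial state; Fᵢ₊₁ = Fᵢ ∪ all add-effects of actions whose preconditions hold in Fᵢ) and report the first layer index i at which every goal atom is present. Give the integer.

2

F0 = init (6 atoms)
F1 = F0 ∪ {holds(c), holds(d), inpos(a,c), inpos(a,d), inpos(c,a), inpos(c,d), inpos(d,a), inpos(d,c)}  (14 atoms)
F2 = F1 ∪ {holds(a)}  (15 atoms)
goal ⊆ F2  ⇒  h_max = 2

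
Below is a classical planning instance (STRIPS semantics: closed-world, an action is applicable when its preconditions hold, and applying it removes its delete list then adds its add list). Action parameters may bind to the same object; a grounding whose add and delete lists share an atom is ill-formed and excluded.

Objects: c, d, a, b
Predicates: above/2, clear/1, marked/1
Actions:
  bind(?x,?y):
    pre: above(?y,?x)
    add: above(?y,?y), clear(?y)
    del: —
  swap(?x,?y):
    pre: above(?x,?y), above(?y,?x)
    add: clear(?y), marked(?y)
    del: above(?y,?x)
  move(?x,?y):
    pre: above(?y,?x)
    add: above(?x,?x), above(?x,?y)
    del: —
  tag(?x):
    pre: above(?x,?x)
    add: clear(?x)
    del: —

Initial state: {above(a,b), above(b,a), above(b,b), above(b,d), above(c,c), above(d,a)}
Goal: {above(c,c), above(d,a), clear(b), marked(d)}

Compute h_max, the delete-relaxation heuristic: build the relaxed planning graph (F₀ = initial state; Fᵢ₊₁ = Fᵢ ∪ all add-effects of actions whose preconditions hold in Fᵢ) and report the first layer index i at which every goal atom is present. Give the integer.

F0 = init (6 atoms)
F1 = F0 ∪ {above(a,a), above(a,d), above(d,b), above(d,d), clear(a), clear(b), clear(c), clear(d), marked(a), marked(b), marked(c)}  (17 atoms)
F2 = F1 ∪ {marked(d)}  (18 atoms)
goal ⊆ F2  ⇒  h_max = 2

2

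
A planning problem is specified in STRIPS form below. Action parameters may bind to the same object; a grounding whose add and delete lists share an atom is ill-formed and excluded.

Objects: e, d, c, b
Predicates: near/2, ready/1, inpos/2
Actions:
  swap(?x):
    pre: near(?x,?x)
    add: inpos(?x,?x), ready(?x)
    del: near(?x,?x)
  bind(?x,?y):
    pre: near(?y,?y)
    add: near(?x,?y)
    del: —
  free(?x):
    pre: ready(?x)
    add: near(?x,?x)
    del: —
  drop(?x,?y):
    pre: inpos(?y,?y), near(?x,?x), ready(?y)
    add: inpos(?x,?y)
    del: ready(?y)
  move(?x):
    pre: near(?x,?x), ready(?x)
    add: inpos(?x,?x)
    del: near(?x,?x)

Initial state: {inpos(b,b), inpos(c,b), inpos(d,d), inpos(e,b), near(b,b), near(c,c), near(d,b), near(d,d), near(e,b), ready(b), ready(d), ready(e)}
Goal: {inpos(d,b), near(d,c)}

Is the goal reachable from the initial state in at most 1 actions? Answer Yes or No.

No

1. bind(d,c)  →  {inpos(b,b), inpos(c,b), inpos(d,d), inpos(e,b), near(b,b), near(c,c), near(d,b), near(d,c), near(d,d), near(e,b), ready(b), ready(d), ready(e)}
2. drop(d,b)  →  {inpos(b,b), inpos(c,b), inpos(d,b), inpos(d,d), inpos(e,b), near(b,b), near(c,c), near(d,b), near(d,c), near(d,d), near(e,b), ready(d), ready(e)}
optimal plan length = 2; 2 > 1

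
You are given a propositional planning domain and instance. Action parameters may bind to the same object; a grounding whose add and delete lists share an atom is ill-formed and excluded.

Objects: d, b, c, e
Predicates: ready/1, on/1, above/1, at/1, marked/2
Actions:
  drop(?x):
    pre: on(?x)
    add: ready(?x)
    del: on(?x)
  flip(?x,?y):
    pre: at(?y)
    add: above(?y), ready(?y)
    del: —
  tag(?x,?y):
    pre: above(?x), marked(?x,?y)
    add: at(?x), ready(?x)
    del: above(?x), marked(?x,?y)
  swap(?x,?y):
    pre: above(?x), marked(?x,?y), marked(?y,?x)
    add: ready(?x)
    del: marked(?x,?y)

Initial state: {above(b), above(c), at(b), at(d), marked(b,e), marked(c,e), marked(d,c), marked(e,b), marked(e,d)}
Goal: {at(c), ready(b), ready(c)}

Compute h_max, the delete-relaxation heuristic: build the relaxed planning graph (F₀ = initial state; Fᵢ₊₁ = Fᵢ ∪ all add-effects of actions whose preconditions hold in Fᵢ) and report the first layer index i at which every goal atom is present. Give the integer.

F0 = init (9 atoms)
F1 = F0 ∪ {above(d), at(c), ready(b), ready(c), ready(d)}  (14 atoms)
goal ⊆ F1  ⇒  h_max = 1

1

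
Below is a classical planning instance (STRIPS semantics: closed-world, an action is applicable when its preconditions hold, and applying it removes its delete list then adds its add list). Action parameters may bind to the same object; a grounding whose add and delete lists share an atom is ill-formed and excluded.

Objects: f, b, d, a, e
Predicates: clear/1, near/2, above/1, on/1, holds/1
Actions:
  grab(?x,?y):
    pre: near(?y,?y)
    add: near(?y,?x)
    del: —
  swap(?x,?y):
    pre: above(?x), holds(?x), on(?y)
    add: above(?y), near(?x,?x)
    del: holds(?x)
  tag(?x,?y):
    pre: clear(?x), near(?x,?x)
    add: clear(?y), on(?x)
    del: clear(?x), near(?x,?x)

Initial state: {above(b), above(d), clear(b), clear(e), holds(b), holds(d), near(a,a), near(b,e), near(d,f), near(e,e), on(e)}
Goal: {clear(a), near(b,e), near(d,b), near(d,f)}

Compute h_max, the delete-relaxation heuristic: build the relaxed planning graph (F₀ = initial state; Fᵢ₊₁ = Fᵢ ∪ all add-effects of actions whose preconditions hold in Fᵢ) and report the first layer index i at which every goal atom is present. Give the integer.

F0 = init (11 atoms)
F1 = F0 ∪ {above(e), clear(a), clear(d), clear(f), near(a,b), near(a,d), near(a,e), near(a,f), near(b,b), near(d,d), near(e,a), near(e,b), near(e,d), near(e,f)}  (25 atoms)
F2 = F1 ∪ {near(b,a), near(b,d), near(b,f), near(d,a), near(d,b), near(d,e), on(a), on(b), on(d)}  (34 atoms)
goal ⊆ F2  ⇒  h_max = 2

2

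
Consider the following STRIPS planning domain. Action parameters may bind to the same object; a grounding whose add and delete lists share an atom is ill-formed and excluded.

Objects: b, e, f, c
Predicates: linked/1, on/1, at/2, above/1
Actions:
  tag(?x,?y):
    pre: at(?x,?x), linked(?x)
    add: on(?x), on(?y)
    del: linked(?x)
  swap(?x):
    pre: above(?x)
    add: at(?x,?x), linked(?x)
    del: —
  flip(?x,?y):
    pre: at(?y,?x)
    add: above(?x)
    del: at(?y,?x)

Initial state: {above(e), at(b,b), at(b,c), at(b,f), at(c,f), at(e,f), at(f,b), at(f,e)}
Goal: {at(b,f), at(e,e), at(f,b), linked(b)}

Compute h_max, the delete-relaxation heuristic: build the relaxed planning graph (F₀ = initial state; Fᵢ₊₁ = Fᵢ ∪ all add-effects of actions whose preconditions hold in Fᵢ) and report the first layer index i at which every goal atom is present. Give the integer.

F0 = init (8 atoms)
F1 = F0 ∪ {above(b), above(c), above(f), at(e,e), linked(e)}  (13 atoms)
F2 = F1 ∪ {at(c,c), at(f,f), linked(b), linked(c), linked(f), on(b), on(c), on(e), on(f)}  (22 atoms)
goal ⊆ F2  ⇒  h_max = 2

2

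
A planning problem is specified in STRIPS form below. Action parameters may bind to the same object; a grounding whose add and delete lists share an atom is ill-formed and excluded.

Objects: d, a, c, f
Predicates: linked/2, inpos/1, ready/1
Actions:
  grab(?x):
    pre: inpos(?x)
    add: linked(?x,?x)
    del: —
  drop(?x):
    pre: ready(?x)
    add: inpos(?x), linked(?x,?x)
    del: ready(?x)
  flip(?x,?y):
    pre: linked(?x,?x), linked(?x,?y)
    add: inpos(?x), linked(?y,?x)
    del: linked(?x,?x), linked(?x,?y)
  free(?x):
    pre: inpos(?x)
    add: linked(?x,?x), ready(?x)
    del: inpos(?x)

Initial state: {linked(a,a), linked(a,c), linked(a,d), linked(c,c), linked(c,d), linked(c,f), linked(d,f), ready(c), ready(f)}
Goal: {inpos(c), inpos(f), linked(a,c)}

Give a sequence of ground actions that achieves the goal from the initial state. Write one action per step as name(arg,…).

1. drop(c)  →  {inpos(c), linked(a,a), linked(a,c), linked(a,d), linked(c,c), linked(c,d), linked(c,f), linked(d,f), ready(f)}
2. drop(f)  →  {inpos(c), inpos(f), linked(a,a), linked(a,c), linked(a,d), linked(c,c), linked(c,d), linked(c,f), linked(d,f), linked(f,f)}

drop(c); drop(f)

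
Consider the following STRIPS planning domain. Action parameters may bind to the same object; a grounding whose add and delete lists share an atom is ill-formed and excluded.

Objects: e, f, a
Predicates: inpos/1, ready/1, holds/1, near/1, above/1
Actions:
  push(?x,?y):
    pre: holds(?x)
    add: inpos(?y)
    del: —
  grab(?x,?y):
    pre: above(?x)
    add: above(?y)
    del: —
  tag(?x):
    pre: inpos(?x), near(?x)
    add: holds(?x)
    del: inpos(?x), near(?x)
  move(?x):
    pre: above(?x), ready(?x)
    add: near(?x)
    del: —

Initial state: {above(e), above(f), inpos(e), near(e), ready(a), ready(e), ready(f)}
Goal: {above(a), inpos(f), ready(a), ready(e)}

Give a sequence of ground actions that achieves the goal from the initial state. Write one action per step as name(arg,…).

grab(e,a); tag(e); push(e,f)

1. grab(e,a)  →  {above(a), above(e), above(f), inpos(e), near(e), ready(a), ready(e), ready(f)}
2. tag(e)  →  {above(a), above(e), above(f), holds(e), ready(a), ready(e), ready(f)}
3. push(e,f)  →  {above(a), above(e), above(f), holds(e), inpos(f), ready(a), ready(e), ready(f)}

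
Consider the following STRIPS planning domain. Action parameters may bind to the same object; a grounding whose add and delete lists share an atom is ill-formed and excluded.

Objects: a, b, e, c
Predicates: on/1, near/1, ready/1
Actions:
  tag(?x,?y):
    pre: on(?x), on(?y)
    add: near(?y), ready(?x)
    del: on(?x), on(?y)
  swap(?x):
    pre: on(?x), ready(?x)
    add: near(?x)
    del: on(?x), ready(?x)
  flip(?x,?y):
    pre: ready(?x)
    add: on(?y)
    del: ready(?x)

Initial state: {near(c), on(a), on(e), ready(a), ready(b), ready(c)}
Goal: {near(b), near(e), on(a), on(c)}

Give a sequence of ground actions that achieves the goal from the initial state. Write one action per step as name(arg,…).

tag(e,e); flip(a,b); tag(b,b); flip(b,c)

1. tag(e,e)  →  {near(c), near(e), on(a), ready(a), ready(b), ready(c), ready(e)}
2. flip(a,b)  →  {near(c), near(e), on(a), on(b), ready(b), ready(c), ready(e)}
3. tag(b,b)  →  {near(b), near(c), near(e), on(a), ready(b), ready(c), ready(e)}
4. flip(b,c)  →  {near(b), near(c), near(e), on(a), on(c), ready(c), ready(e)}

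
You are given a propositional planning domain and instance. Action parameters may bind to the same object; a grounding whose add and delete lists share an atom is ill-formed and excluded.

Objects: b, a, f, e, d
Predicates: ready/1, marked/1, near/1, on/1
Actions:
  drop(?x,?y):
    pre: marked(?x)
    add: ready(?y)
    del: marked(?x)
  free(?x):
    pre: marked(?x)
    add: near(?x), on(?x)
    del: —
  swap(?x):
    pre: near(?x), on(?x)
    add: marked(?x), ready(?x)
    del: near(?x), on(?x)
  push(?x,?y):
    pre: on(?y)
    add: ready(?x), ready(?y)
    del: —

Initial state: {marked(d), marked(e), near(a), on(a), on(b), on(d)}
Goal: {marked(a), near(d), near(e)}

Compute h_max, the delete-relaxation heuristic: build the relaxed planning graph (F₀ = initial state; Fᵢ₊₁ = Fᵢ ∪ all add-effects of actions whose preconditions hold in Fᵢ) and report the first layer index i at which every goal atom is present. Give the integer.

1

F0 = init (6 atoms)
F1 = F0 ∪ {marked(a), near(d), near(e), on(e), ready(a), ready(b), ready(d), ready(e), ready(f)}  (15 atoms)
goal ⊆ F1  ⇒  h_max = 1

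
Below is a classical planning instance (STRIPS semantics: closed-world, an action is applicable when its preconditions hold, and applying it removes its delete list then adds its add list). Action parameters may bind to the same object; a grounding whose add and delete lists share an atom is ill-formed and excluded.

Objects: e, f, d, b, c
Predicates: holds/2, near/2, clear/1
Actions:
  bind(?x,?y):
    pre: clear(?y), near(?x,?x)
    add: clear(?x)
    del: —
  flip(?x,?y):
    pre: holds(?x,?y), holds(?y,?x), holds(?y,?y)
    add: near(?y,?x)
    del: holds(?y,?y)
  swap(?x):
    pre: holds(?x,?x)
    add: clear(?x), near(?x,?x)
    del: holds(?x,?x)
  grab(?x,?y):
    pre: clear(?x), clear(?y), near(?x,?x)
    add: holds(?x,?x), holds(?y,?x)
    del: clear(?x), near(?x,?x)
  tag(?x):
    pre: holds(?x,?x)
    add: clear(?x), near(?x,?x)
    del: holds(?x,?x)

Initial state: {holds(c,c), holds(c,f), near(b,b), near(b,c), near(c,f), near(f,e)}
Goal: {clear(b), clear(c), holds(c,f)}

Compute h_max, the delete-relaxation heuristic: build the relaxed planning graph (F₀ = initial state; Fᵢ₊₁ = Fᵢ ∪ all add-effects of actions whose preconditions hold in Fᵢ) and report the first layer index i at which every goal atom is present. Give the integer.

F0 = init (6 atoms)
F1 = F0 ∪ {clear(c), near(c,c)}  (8 atoms)
F2 = F1 ∪ {clear(b)}  (9 atoms)
goal ⊆ F2  ⇒  h_max = 2

2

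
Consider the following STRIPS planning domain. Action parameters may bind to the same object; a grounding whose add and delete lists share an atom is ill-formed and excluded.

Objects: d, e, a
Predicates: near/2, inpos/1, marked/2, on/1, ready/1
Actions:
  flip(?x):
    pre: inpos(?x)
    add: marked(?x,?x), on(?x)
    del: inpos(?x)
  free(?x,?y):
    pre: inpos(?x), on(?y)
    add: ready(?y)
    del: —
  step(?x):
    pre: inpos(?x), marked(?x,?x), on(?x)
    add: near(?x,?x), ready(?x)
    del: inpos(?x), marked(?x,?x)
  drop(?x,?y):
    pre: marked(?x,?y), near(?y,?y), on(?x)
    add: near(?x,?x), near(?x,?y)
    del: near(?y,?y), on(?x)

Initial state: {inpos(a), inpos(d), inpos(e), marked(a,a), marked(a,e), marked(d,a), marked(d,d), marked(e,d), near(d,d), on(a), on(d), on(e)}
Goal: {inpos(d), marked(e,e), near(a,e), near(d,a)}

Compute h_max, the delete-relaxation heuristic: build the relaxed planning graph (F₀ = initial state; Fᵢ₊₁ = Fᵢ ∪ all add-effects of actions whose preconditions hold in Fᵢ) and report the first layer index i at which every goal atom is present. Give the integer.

2

F0 = init (12 atoms)
F1 = F0 ∪ {marked(e,e), near(a,a), near(e,d), near(e,e), ready(a), ready(d), ready(e)}  (19 atoms)
F2 = F1 ∪ {near(a,e), near(d,a)}  (21 atoms)
goal ⊆ F2  ⇒  h_max = 2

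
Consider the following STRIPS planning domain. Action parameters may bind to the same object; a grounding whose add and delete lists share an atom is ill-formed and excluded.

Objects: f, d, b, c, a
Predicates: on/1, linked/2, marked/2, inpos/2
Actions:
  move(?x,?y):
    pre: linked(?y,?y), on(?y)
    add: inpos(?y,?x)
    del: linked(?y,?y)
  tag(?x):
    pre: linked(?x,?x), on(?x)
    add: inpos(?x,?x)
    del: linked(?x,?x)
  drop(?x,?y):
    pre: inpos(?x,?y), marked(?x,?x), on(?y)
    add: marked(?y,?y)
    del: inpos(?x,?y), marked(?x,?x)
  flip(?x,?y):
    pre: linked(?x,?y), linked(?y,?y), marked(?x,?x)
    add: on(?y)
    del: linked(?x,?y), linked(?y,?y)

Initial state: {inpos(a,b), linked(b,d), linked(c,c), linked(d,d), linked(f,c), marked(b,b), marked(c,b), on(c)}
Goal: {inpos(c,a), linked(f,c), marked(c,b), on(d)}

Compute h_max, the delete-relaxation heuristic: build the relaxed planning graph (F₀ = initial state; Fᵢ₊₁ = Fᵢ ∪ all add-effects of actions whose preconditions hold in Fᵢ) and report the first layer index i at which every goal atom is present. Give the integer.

F0 = init (8 atoms)
F1 = F0 ∪ {inpos(c,a), inpos(c,b), inpos(c,c), inpos(c,d), inpos(c,f), on(d)}  (14 atoms)
goal ⊆ F1  ⇒  h_max = 1

1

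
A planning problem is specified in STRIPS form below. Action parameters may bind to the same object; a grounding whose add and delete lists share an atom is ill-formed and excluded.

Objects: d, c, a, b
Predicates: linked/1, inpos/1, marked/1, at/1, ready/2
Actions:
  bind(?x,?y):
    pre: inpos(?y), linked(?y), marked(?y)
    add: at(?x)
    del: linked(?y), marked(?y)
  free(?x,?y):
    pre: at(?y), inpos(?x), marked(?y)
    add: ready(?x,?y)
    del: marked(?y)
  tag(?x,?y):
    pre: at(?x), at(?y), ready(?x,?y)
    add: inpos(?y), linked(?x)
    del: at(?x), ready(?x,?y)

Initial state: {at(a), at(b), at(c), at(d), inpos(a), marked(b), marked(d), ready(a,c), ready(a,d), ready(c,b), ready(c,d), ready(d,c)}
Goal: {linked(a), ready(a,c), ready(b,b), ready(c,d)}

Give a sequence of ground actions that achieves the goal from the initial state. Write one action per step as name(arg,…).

tag(c,b); free(b,b); tag(a,d)

1. tag(c,b)  →  {at(a), at(b), at(d), inpos(a), inpos(b), linked(c), marked(b), marked(d), ready(a,c), ready(a,d), ready(c,d), ready(d,c)}
2. free(b,b)  →  {at(a), at(b), at(d), inpos(a), inpos(b), linked(c), marked(d), ready(a,c), ready(a,d), ready(b,b), ready(c,d), ready(d,c)}
3. tag(a,d)  →  {at(b), at(d), inpos(a), inpos(b), inpos(d), linked(a), linked(c), marked(d), ready(a,c), ready(b,b), ready(c,d), ready(d,c)}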